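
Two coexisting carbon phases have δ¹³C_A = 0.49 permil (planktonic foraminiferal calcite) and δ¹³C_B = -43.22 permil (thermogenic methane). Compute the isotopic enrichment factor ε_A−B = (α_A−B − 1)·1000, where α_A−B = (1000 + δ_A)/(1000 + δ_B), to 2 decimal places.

α_A−B = (1000 + 0.49) / (1000 + -43.22) = 1000.49 / 956.78 = 1.045684
ε_A−B = (1.045684 − 1) × 1000 = 45.684 permil
(The approximation ε ≈ δ_A − δ_B would give 43.71 permil.)

45.68 permil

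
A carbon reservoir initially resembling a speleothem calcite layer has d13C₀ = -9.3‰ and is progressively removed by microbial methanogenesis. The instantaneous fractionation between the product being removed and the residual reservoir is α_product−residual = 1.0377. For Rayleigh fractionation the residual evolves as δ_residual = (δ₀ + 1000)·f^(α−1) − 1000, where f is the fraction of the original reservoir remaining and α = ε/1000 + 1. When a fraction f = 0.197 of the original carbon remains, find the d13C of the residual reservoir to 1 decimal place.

-68.2‰

Rayleigh residual: δ_res = (δ₀ + 1000)·f^(α−1) − 1000
α − 1 = 0.03770
f^(α−1) = 0.197^(0.03770) = 0.940592
δ_res = (-9.3 + 1000) × 0.940592 − 1000 = 931.845 − 1000 = -68.16‰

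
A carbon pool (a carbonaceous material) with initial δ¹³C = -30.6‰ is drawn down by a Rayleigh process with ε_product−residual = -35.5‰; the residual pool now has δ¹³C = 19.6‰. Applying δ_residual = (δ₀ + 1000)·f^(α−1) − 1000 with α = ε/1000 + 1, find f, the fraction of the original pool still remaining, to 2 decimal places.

α − 1 = ε/1000 = -0.0355
(δ_res + 1000)/(δ₀ + 1000) = (19.6 + 1000)/(-30.6 + 1000) = 1019.6/969.4 = 1.051785
f = 1.051785^(1/-0.0355) = exp(ln(1.051785)/-0.0355) = exp(0.05049/-0.0355)
f = exp(-1.4222) = 0.2412

0.24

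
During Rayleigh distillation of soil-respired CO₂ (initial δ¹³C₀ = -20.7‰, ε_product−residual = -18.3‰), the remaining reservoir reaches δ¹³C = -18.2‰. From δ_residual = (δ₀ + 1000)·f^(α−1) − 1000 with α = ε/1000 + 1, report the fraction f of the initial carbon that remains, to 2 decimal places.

0.87

α − 1 = ε/1000 = -0.0183
(δ_res + 1000)/(δ₀ + 1000) = (-18.2 + 1000)/(-20.7 + 1000) = 981.8/979.3 = 1.002553
f = 1.002553^(1/-0.0183) = exp(ln(1.002553)/-0.0183) = exp(0.00255/-0.0183)
f = exp(-0.1393) = 0.8699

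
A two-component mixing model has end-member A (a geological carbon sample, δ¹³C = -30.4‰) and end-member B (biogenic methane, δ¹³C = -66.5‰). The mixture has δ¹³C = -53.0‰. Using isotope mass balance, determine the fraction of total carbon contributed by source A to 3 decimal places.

δ_mix = f_A·δ_A + (1 − f_A)·δ_B  ⇒  f_A = (δ_mix − δ_B)/(δ_A − δ_B)
f_A = (-53.0 − (-66.5)) / (-30.4 − (-66.5))
f_A = 13.5 / 36.1 = 0.3740

0.374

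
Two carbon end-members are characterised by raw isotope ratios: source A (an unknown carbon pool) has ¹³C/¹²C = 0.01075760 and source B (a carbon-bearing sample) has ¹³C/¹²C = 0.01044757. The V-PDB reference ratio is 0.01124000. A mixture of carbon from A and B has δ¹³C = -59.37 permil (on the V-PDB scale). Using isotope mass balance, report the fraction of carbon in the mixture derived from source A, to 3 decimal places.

δ_A = (0.01075760/0.01124000 − 1)×1000 = (0.957082 − 1)×1000 = -42.918 permil
δ_B = (0.01044757/0.01124000 − 1)×1000 = (0.929499 − 1)×1000 = -70.501 permil
f_A = (δ_mix − δ_B)/(δ_A − δ_B) = (-59.37 − (-70.501))/(-42.918 − (-70.501))
f_A = 11.131 / 27.583 = 0.4035

0.404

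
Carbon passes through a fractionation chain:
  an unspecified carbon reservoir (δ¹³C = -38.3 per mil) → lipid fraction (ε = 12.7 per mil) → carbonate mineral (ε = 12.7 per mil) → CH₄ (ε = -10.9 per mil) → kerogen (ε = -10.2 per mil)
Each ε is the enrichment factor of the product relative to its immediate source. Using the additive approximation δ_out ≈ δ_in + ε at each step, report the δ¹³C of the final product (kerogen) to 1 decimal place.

step 1: δ ≈ -38.3 + (12.7) = -25.6 per mil
step 2: δ ≈ -25.6 + (12.7) = -12.9 per mil
step 3: δ ≈ -12.9 + (-10.9) = -23.8 per mil
step 4: δ ≈ -23.8 + (-10.2) = -34.0 per mil

-34.0 per mil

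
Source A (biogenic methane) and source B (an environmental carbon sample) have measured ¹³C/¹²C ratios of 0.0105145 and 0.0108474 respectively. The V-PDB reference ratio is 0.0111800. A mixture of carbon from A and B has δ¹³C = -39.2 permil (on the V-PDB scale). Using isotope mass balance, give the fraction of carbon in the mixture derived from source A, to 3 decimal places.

δ_A = (0.0105145/0.0111800 − 1)×1000 = (0.940474 − 1)×1000 = -59.526 permil
δ_B = (0.0108474/0.0111800 − 1)×1000 = (0.970250 − 1)×1000 = -29.750 permil
f_A = (δ_mix − δ_B)/(δ_A − δ_B) = (-39.2 − (-29.750))/(-59.526 − (-29.750))
f_A = -9.450 / -29.776 = 0.3174

0.317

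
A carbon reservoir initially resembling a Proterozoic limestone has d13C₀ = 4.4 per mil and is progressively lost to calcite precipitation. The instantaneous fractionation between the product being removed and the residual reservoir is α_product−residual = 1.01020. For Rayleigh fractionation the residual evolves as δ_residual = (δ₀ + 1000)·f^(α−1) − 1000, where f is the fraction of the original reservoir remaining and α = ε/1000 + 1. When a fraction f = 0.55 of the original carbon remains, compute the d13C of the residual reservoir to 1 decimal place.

-1.7 per mil

Rayleigh residual: δ_res = (δ₀ + 1000)·f^(α−1) − 1000
α − 1 = 0.01020
f^(α−1) = 0.55^(0.01020) = 0.993921
δ_res = (4.4 + 1000) × 0.993921 − 1000 = 998.294 − 1000 = -1.71 per mil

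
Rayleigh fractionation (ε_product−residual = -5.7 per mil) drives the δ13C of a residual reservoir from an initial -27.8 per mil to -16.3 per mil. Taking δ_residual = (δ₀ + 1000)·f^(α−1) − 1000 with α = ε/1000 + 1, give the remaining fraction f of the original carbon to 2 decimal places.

0.13

α − 1 = ε/1000 = -0.0057
(δ_res + 1000)/(δ₀ + 1000) = (-16.3 + 1000)/(-27.8 + 1000) = 983.7/972.2 = 1.011829
f = 1.011829^(1/-0.0057) = exp(ln(1.011829)/-0.0057) = exp(0.01176/-0.0057)
f = exp(-2.0631) = 0.1271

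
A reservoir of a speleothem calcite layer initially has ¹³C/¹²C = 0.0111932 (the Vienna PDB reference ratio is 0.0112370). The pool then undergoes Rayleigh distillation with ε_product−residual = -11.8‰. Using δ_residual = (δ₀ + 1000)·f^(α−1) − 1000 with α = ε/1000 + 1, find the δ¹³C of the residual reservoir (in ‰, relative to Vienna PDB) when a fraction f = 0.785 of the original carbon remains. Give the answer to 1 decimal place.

-1.0‰

δ₀ = (0.0111932/0.0112370 − 1)×1000 = (0.996102 − 1)×1000 = -3.898‰
α − 1 = ε/1000 = -0.0118
f^(α−1) = 0.785^(-0.0118) = 1.002861
δ_res = (-3.898 + 1000) × 1.002861 − 1000 = 998.952 − 1000 = -1.05‰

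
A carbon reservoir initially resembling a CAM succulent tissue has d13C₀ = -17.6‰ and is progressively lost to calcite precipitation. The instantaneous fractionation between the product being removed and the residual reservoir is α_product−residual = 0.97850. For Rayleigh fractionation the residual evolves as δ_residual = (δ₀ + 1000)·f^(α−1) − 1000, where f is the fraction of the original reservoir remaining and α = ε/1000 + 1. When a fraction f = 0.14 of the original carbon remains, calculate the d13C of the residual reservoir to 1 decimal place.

24.8‰

Rayleigh residual: δ_res = (δ₀ + 1000)·f^(α−1) − 1000
α − 1 = -0.02150
f^(α−1) = 0.14^(-0.02150) = 1.043178
δ_res = (-17.6 + 1000) × 1.043178 − 1000 = 1024.818 − 1000 = 24.82‰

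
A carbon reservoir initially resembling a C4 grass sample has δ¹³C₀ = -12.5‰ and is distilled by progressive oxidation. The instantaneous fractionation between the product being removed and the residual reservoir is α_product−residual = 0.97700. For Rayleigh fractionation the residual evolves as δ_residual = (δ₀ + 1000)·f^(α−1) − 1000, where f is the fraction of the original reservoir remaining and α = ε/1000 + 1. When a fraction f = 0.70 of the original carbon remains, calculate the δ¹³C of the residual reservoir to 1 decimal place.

-4.4‰

Rayleigh residual: δ_res = (δ₀ + 1000)·f^(α−1) − 1000
α − 1 = -0.02300
f^(α−1) = 0.70^(-0.02300) = 1.008237
δ_res = (-12.5 + 1000) × 1.008237 − 1000 = 995.634 − 1000 = -4.37‰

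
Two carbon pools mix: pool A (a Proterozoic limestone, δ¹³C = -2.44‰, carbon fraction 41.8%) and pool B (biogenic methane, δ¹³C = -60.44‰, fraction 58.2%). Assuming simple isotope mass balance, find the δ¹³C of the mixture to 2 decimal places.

-36.20‰

δ_mix = f_A·δ_A + f_B·δ_B
δ_mix = 0.418 × (-2.44) + 0.582 × (-60.44)
δ_mix = -1.020 + -35.176 = -36.196‰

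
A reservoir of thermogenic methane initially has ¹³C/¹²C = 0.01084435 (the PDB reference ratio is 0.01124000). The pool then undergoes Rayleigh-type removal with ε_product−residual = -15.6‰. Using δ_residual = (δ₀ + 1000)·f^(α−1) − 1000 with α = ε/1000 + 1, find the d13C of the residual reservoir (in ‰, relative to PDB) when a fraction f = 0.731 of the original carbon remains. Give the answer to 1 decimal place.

-30.5‰

δ₀ = (0.01084435/0.01124000 − 1)×1000 = (0.964800 − 1)×1000 = -35.200‰
α − 1 = ε/1000 = -0.0156
f^(α−1) = 0.731^(-0.0156) = 1.004900
δ_res = (-35.200 + 1000) × 1.004900 − 1000 = 969.527 − 1000 = -30.47‰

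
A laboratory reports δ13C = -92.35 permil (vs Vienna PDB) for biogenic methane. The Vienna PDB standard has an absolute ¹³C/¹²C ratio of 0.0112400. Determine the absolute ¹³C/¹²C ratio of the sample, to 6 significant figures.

R_sample = R_standard × (δ13C/1000 + 1)
R_sample = 0.0112400 × (-92.35/1000 + 1) = 0.0112400 × 0.907650
R_sample = 0.0102020

0.0102020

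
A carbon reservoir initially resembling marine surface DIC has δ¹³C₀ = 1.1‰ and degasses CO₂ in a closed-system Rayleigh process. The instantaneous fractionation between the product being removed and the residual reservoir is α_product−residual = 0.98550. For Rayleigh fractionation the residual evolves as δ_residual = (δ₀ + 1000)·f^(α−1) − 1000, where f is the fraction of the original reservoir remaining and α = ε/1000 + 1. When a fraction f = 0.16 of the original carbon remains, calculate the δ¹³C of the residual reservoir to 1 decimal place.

Rayleigh residual: δ_res = (δ₀ + 1000)·f^(α−1) − 1000
α − 1 = -0.01450
f^(α−1) = 0.16^(-0.01450) = 1.026929
δ_res = (1.1 + 1000) × 1.026929 − 1000 = 1028.058 − 1000 = 28.06‰

28.1‰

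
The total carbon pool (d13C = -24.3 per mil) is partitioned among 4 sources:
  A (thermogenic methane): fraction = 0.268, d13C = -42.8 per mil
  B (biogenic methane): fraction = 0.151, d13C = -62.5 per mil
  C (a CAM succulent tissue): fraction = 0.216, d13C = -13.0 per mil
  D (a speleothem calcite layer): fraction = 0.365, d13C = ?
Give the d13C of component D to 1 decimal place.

-1.6 per mil

Isotope mass balance: δ_bulk = Σ fᵢ·δᵢ.
-24.3 = 0.268×(-42.8) + 0.151×(-62.5) + 0.216×(-13.0) + 0.365×δ_D
0.365·δ_D = -24.3 − (-23.716) = -0.584
δ_D = -0.584 / 0.365 = -1.60 per mil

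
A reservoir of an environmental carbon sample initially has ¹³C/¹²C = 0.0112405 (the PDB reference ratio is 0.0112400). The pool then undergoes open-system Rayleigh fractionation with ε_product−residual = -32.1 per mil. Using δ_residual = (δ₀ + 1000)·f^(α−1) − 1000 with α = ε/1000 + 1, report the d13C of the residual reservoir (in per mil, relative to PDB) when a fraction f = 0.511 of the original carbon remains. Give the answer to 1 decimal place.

21.8 per mil

δ₀ = (0.0112405/0.0112400 − 1)×1000 = (1.000044 − 1)×1000 = 0.044 per mil
α − 1 = ε/1000 = -0.0321
f^(α−1) = 0.511^(-0.0321) = 1.021785
δ_res = (0.044 + 1000) × 1.021785 − 1000 = 1021.831 − 1000 = 21.83 per mil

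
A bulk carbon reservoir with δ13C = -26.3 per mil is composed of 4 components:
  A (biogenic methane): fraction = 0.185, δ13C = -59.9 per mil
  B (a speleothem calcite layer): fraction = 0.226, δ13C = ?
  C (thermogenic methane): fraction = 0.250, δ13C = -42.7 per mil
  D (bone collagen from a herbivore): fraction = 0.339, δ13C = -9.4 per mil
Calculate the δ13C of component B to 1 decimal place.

Isotope mass balance: δ_bulk = Σ fᵢ·δᵢ.
-26.3 = 0.185×(-59.9) + 0.226×δ_B + 0.250×(-42.7) + 0.339×(-9.4)
0.226·δ_B = -26.3 − (-24.943) = -1.357
δ_B = -1.357 / 0.226 = -6.00 per mil

-6.0 per mil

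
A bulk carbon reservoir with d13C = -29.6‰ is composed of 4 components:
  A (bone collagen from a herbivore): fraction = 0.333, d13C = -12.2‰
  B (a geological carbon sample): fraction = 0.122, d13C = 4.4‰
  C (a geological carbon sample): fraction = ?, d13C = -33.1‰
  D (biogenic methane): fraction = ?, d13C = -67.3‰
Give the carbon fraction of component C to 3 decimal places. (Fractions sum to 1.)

0.310

Let f_C and f_D be the unknown fractions; fractions sum to 1 so f_C + f_D = 0.545.
Mass balance: Σ fᵢ·δᵢ = δ_bulk ⇒ f_C·(-33.1) + f_D·(-67.3) = -29.6 − (-3.526) = -26.074
Substitute f_D = 0.545 − f_C:
f_C·(-33.1 − -67.3) = -26.074 − 0.545×(-67.3) = 10.604
f_C = 10.604 / 34.2 = 0.3101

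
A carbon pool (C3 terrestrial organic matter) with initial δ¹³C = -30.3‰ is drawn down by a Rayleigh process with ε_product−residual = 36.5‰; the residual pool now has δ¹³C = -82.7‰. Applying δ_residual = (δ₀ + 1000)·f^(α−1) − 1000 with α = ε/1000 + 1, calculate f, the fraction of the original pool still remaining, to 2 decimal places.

0.22

α − 1 = ε/1000 = 0.0365
(δ_res + 1000)/(δ₀ + 1000) = (-82.7 + 1000)/(-30.3 + 1000) = 917.3/969.7 = 0.945963
f = 0.945963^(1/0.0365) = exp(ln(0.945963)/0.0365) = exp(-0.05555/0.0365)
f = exp(-1.5220) = 0.2183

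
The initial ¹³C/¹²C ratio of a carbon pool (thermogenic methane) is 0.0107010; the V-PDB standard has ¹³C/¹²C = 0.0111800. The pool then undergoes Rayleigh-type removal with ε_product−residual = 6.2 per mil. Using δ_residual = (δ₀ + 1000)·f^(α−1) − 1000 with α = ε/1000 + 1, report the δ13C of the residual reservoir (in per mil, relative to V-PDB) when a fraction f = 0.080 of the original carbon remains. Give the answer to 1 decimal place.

δ₀ = (0.0107010/0.0111800 − 1)×1000 = (0.957156 − 1)×1000 = -42.844 per mil
α − 1 = ε/1000 = 0.0062
f^(α−1) = 0.080^(0.0062) = 0.984462
δ_res = (-42.844 + 1000) × 0.984462 − 1000 = 942.284 − 1000 = -57.72 per mil

-57.7 per mil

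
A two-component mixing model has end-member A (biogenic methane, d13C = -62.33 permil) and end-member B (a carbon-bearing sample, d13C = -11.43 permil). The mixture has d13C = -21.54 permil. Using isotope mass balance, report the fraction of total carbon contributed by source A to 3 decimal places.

δ_mix = f_A·δ_A + (1 − f_A)·δ_B  ⇒  f_A = (δ_mix − δ_B)/(δ_A − δ_B)
f_A = (-21.54 − (-11.43)) / (-62.33 − (-11.43))
f_A = -10.11 / -50.90 = 0.1986

0.199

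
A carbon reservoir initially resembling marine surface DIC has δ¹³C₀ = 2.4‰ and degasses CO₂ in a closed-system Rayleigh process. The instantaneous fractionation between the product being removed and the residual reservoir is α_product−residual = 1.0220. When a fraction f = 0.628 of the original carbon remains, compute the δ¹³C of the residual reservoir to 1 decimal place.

-7.8‰

Rayleigh residual: δ_res = (δ₀ + 1000)·f^(α−1) − 1000
α − 1 = 0.02200
f^(α−1) = 0.628^(0.02200) = 0.989817
δ_res = (2.4 + 1000) × 0.989817 − 1000 = 992.193 − 1000 = -7.81‰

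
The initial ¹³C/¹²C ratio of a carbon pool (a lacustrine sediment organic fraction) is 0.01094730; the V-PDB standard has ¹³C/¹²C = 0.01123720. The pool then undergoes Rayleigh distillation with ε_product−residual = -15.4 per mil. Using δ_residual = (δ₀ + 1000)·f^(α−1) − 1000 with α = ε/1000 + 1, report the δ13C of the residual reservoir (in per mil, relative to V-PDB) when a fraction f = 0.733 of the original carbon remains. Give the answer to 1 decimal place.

δ₀ = (0.01094730/0.01123720 − 1)×1000 = (0.974202 − 1)×1000 = -25.798 per mil
α − 1 = ε/1000 = -0.0154
f^(α−1) = 0.733^(-0.0154) = 1.004795
δ_res = (-25.798 + 1000) × 1.004795 − 1000 = 978.873 − 1000 = -21.13 per mil

-21.1 per mil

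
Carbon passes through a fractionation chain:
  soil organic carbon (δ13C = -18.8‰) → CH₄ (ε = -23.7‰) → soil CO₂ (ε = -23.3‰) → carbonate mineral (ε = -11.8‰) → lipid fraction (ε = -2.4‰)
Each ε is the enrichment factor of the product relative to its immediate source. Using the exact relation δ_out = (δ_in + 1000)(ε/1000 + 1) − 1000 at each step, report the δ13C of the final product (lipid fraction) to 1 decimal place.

-77.6‰

step 1: δ = (-18.80 + 1000)·(-23.7/1000 + 1) − 1000 = -42.05‰
step 2: δ = (-42.05 + 1000)·(-23.3/1000 + 1) − 1000 = -64.37‰
step 3: δ = (-64.37 + 1000)·(-11.8/1000 + 1) − 1000 = -75.41‰
step 4: δ = (-75.41 + 1000)·(-2.4/1000 + 1) − 1000 = -77.63‰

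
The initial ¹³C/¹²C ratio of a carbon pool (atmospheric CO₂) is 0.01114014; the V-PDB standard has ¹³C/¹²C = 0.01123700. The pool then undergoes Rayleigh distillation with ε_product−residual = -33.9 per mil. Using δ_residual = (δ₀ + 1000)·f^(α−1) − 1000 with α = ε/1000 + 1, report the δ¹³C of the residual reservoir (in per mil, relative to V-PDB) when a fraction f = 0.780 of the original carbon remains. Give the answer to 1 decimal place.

δ₀ = (0.01114014/0.01123700 − 1)×1000 = (0.991380 − 1)×1000 = -8.620 per mil
α − 1 = ε/1000 = -0.0339
f^(α−1) = 0.780^(-0.0339) = 1.008458
δ_res = (-8.620 + 1000) × 1.008458 − 1000 = 999.766 − 1000 = -0.23 per mil

-0.2 per mil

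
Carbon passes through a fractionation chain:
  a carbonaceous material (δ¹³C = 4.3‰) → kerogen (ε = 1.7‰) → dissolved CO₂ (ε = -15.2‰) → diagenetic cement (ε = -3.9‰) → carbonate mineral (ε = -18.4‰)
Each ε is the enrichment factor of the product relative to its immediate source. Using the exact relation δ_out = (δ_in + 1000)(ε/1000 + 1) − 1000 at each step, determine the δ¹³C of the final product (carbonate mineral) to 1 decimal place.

-31.3‰

step 1: δ = (4.30 + 1000)·(1.7/1000 + 1) − 1000 = 6.01‰
step 2: δ = (6.01 + 1000)·(-15.2/1000 + 1) − 1000 = -9.28‰
step 3: δ = (-9.28 + 1000)·(-3.9/1000 + 1) − 1000 = -13.15‰
step 4: δ = (-13.15 + 1000)·(-18.4/1000 + 1) − 1000 = -31.31‰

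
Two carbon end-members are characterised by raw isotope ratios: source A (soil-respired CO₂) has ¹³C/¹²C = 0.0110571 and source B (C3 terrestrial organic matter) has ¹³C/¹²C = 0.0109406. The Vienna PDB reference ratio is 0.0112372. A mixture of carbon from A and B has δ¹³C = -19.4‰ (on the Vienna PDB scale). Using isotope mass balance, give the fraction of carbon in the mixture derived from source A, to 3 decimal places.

δ_A = (0.0110571/0.0112372 − 1)×1000 = (0.983973 − 1)×1000 = -16.027‰
δ_B = (0.0109406/0.0112372 − 1)×1000 = (0.973606 − 1)×1000 = -26.394‰
f_A = (δ_mix − δ_B)/(δ_A − δ_B) = (-19.4 − (-26.394))/(-16.027 − (-26.394))
f_A = 6.994 / 10.367 = 0.6747

0.675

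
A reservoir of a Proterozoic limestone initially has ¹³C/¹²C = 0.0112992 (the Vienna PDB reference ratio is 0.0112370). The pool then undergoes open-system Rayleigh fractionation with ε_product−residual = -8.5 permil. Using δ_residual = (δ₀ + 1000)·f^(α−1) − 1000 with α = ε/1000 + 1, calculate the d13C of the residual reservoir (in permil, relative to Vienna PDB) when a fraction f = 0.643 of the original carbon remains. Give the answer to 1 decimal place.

δ₀ = (0.0112992/0.0112370 − 1)×1000 = (1.005535 − 1)×1000 = 5.535 permil
α − 1 = ε/1000 = -0.0085
f^(α−1) = 0.643^(-0.0085) = 1.003761
δ_res = (5.535 + 1000) × 1.003761 − 1000 = 1009.317 − 1000 = 9.32 permil

9.3 permil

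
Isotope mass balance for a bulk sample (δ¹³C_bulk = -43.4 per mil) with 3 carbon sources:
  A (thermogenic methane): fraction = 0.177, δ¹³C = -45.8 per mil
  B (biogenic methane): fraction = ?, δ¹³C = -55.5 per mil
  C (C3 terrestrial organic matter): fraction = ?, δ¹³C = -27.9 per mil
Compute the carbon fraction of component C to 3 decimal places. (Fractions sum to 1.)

Let f_C and f_B be the unknown fractions; fractions sum to 1 so f_C + f_B = 0.823.
Mass balance: Σ fᵢ·δᵢ = δ_bulk ⇒ f_C·(-27.9) + f_B·(-55.5) = -43.4 − (-8.107) = -35.293
Substitute f_B = 0.823 − f_C:
f_C·(-27.9 − -55.5) = -35.293 − 0.823×(-55.5) = 10.383
f_C = 10.383 / 27.6 = 0.3762

0.376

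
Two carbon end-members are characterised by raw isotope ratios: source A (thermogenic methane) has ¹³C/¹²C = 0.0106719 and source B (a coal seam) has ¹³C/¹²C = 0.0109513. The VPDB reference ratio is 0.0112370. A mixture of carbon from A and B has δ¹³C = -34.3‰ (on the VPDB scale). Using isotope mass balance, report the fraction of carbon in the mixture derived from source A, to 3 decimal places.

δ_A = (0.0106719/0.0112370 − 1)×1000 = (0.949711 − 1)×1000 = -50.289‰
δ_B = (0.0109513/0.0112370 − 1)×1000 = (0.974575 − 1)×1000 = -25.425‰
f_A = (δ_mix − δ_B)/(δ_A − δ_B) = (-34.3 − (-25.425))/(-50.289 − (-25.425))
f_A = -8.875 / -24.864 = 0.3569

0.357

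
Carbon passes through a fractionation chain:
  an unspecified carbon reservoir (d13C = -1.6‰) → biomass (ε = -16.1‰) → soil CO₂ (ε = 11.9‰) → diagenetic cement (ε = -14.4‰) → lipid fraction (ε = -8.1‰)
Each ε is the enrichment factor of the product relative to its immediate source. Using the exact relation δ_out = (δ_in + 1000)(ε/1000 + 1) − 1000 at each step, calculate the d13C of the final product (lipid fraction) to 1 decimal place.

step 1: δ = (-1.60 + 1000)·(-16.1/1000 + 1) − 1000 = -17.67‰
step 2: δ = (-17.67 + 1000)·(11.9/1000 + 1) − 1000 = -5.98‰
step 3: δ = (-5.98 + 1000)·(-14.4/1000 + 1) − 1000 = -20.30‰
step 4: δ = (-20.30 + 1000)·(-8.1/1000 + 1) − 1000 = -28.23‰

-28.2‰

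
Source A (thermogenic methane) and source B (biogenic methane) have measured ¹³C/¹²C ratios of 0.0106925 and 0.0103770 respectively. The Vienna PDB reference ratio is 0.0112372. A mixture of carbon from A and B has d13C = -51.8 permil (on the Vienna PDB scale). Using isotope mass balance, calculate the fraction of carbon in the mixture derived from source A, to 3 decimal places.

δ_A = (0.0106925/0.0112372 − 1)×1000 = (0.951527 − 1)×1000 = -48.473 permil
δ_B = (0.0103770/0.0112372 − 1)×1000 = (0.923451 − 1)×1000 = -76.549 permil
f_A = (δ_mix − δ_B)/(δ_A − δ_B) = (-51.8 − (-76.549))/(-48.473 − (-76.549))
f_A = 24.749 / 28.076 = 0.8815

0.881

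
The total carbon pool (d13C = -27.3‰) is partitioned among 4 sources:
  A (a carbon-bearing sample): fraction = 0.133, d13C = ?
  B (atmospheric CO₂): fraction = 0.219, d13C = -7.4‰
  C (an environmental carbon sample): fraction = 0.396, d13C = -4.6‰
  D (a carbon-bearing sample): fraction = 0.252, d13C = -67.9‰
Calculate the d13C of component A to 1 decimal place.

-50.7‰

Isotope mass balance: δ_bulk = Σ fᵢ·δᵢ.
-27.3 = 0.133×δ_A + 0.219×(-7.4) + 0.396×(-4.6) + 0.252×(-67.9)
0.133·δ_A = -27.3 − (-20.553) = -6.747
δ_A = -6.747 / 0.133 = -50.73‰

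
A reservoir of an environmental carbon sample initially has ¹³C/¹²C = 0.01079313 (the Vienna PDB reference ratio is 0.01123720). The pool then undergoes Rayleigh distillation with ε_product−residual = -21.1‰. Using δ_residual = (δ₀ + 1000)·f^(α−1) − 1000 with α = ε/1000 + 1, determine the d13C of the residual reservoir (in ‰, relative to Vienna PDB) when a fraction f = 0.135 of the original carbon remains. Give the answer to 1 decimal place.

1.9‰

δ₀ = (0.01079313/0.01123720 − 1)×1000 = (0.960482 − 1)×1000 = -39.518‰
α − 1 = ε/1000 = -0.0211
f^(α−1) = 0.135^(-0.0211) = 1.043158
δ_res = (-39.518 + 1000) × 1.043158 − 1000 = 1001.934 − 1000 = 1.93‰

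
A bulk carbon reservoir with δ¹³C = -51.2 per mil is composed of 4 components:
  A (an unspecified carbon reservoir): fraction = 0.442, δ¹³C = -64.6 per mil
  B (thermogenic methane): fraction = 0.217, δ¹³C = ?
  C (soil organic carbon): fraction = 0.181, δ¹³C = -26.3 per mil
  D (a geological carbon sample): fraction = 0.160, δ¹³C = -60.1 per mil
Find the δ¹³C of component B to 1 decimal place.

-38.1 per mil

Isotope mass balance: δ_bulk = Σ fᵢ·δᵢ.
-51.2 = 0.442×(-64.6) + 0.217×δ_B + 0.181×(-26.3) + 0.160×(-60.1)
0.217·δ_B = -51.2 − (-42.929) = -8.271
δ_B = -8.271 / 0.217 = -38.11 per mil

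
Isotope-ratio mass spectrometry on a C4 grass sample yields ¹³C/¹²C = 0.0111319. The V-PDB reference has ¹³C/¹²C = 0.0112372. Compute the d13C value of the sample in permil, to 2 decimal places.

d13C = (R_sample / R_standard − 1) × 1000
R_sample / R_standard = 0.0111319 / 0.0112372 = 0.990629
d13C = (0.990629 − 1) × 1000 = -9.371 permil

-9.37 permil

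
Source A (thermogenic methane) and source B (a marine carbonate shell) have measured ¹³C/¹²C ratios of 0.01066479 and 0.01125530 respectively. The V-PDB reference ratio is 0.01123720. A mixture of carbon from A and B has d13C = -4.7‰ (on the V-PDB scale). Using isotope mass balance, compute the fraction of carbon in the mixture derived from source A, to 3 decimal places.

δ_A = (0.01066479/0.01123720 − 1)×1000 = (0.949061 − 1)×1000 = -50.939‰
δ_B = (0.01125530/0.01123720 − 1)×1000 = (1.001611 − 1)×1000 = 1.611‰
f_A = (δ_mix − δ_B)/(δ_A − δ_B) = (-4.7 − (1.611))/(-50.939 − (1.611))
f_A = -6.311 / -52.550 = 0.1201

0.120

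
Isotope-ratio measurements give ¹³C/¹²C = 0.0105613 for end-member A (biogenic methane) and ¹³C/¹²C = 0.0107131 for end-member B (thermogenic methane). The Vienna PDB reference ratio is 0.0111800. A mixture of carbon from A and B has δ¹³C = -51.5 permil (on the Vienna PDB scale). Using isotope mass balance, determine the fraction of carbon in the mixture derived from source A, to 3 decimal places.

δ_A = (0.0105613/0.0111800 − 1)×1000 = (0.944660 − 1)×1000 = -55.340 permil
δ_B = (0.0107131/0.0111800 − 1)×1000 = (0.958238 − 1)×1000 = -41.762 permil
f_A = (δ_mix − δ_B)/(δ_A − δ_B) = (-51.5 − (-41.762))/(-55.340 − (-41.762))
f_A = -9.738 / -13.578 = 0.7172

0.717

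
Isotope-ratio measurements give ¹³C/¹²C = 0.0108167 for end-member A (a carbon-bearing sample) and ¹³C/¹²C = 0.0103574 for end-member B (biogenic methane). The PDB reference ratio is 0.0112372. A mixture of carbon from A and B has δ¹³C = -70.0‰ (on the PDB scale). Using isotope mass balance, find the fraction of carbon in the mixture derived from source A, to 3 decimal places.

δ_A = (0.0108167/0.0112372 − 1)×1000 = (0.962580 − 1)×1000 = -37.420‰
δ_B = (0.0103574/0.0112372 − 1)×1000 = (0.921706 − 1)×1000 = -78.294‰
f_A = (δ_mix − δ_B)/(δ_A − δ_B) = (-70.0 − (-78.294))/(-37.420 − (-78.294))
f_A = 8.294 / 40.873 = 0.2029

0.203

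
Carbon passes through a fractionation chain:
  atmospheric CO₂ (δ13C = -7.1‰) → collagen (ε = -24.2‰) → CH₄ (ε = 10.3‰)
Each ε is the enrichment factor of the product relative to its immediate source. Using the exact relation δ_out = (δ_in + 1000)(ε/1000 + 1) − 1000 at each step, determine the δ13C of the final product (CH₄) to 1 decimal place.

step 1: δ = (-7.10 + 1000)·(-24.2/1000 + 1) − 1000 = -31.13‰
step 2: δ = (-31.13 + 1000)·(10.3/1000 + 1) − 1000 = -21.15‰

-21.1‰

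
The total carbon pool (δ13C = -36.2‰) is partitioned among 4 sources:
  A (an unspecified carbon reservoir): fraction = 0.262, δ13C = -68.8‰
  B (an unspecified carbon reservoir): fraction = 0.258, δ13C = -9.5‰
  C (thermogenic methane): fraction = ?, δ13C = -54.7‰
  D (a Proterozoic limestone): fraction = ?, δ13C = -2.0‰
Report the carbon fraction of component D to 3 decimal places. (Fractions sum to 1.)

Let f_D and f_C be the unknown fractions; fractions sum to 1 so f_D + f_C = 0.480.
Mass balance: Σ fᵢ·δᵢ = δ_bulk ⇒ f_D·(-2.0) + f_C·(-54.7) = -36.2 − (-20.477) = -15.723
Substitute f_C = 0.480 − f_D:
f_D·(-2.0 − -54.7) = -15.723 − 0.480×(-54.7) = 10.533
f_D = 10.533 / 52.7 = 0.1999

0.200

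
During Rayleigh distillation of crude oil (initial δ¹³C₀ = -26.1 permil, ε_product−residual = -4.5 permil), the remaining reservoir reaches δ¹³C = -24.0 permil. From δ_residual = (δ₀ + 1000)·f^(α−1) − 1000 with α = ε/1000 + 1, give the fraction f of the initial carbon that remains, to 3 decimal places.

0.620

α − 1 = ε/1000 = -0.0045
(δ_res + 1000)/(δ₀ + 1000) = (-24.0 + 1000)/(-26.1 + 1000) = 976.0/973.9 = 1.002156
f = 1.002156^(1/-0.0045) = exp(ln(1.002156)/-0.0045) = exp(0.00215/-0.0045)
f = exp(-0.4787) = 0.6196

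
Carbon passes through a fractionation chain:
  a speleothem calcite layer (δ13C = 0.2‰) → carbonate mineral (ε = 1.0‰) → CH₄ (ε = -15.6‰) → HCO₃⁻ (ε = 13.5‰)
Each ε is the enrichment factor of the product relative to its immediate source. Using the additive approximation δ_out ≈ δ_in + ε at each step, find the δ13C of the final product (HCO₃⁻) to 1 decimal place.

step 1: δ ≈ 0.2 + (1.0) = 1.2‰
step 2: δ ≈ 1.2 + (-15.6) = -14.4‰
step 3: δ ≈ -14.4 + (13.5) = -0.9‰

-0.9‰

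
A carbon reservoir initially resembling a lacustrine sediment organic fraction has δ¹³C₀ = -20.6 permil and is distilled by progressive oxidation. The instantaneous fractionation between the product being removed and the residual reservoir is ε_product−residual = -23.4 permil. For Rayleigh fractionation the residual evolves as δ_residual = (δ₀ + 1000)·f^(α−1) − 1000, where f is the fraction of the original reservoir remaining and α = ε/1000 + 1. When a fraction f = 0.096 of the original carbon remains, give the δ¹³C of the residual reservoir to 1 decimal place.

Rayleigh residual: δ_res = (δ₀ + 1000)·f^(α−1) − 1000
α = ε/1000 + 1 = 0.97660, so α − 1 = -0.02340
f^(α−1) = 0.096^(-0.02340) = 1.056367
δ_res = (-20.6 + 1000) × 1.056367 − 1000 = 1034.606 − 1000 = 34.61 permil

34.6 permil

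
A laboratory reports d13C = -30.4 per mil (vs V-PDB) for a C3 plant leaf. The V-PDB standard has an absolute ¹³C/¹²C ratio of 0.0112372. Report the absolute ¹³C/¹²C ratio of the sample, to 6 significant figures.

0.0108956

R_sample = R_standard × (d13C/1000 + 1)
R_sample = 0.0112372 × (-30.4/1000 + 1) = 0.0112372 × 0.969600
R_sample = 0.0108956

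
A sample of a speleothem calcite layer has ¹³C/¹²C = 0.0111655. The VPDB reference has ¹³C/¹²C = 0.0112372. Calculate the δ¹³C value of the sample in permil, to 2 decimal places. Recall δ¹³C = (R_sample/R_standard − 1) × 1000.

δ¹³C = (R_sample / R_standard − 1) × 1000
R_sample / R_standard = 0.0111655 / 0.0112372 = 0.993619
δ¹³C = (0.993619 − 1) × 1000 = -6.381 permil

-6.38 permil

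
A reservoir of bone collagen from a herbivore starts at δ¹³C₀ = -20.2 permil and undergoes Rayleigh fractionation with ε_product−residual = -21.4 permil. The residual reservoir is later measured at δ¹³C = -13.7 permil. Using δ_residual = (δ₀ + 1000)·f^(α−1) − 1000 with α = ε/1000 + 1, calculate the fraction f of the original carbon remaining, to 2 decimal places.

0.73

α − 1 = ε/1000 = -0.0214
(δ_res + 1000)/(δ₀ + 1000) = (-13.7 + 1000)/(-20.2 + 1000) = 986.3/979.8 = 1.006634
f = 1.006634^(1/-0.0214) = exp(ln(1.006634)/-0.0214) = exp(0.00661/-0.0214)
f = exp(-0.3090) = 0.7342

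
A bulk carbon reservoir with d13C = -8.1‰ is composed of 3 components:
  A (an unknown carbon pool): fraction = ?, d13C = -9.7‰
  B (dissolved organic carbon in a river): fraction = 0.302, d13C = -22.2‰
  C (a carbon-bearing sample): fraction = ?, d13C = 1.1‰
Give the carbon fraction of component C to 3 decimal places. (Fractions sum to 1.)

0.498

Let f_C and f_A be the unknown fractions; fractions sum to 1 so f_C + f_A = 0.698.
Mass balance: Σ fᵢ·δᵢ = δ_bulk ⇒ f_C·(1.1) + f_A·(-9.7) = -8.1 − (-6.704) = -1.396
Substitute f_A = 0.698 − f_C:
f_C·(1.1 − -9.7) = -1.396 − 0.698×(-9.7) = 5.375
f_C = 5.375 / 10.8 = 0.4977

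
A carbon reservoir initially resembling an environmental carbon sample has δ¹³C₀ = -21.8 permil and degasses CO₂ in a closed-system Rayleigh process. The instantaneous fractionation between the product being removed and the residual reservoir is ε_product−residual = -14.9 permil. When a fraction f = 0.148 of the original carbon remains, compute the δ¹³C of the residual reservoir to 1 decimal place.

Rayleigh residual: δ_res = (δ₀ + 1000)·f^(α−1) − 1000
α = ε/1000 + 1 = 0.98510, so α − 1 = -0.01490
f^(α−1) = 0.148^(-0.01490) = 1.028876
δ_res = (-21.8 + 1000) × 1.028876 − 1000 = 1006.447 − 1000 = 6.45 permil

6.4 permil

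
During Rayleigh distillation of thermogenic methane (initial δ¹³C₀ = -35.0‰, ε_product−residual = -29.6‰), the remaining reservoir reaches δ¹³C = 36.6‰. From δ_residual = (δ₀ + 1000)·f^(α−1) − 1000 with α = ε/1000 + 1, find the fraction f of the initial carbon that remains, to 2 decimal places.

α − 1 = ε/1000 = -0.0296
(δ_res + 1000)/(δ₀ + 1000) = (36.6 + 1000)/(-35.0 + 1000) = 1036.6/965.0 = 1.074197
f = 1.074197^(1/-0.0296) = exp(ln(1.074197)/-0.0296) = exp(0.07157/-0.0296)
f = exp(-2.4180) = 0.0891

0.09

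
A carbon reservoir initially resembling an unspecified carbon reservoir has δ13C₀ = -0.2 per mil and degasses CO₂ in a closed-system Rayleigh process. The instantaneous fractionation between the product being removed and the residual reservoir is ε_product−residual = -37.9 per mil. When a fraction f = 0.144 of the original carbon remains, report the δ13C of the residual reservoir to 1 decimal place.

76.0 per mil

Rayleigh residual: δ_res = (δ₀ + 1000)·f^(α−1) − 1000
α = ε/1000 + 1 = 0.96210, so α − 1 = -0.03790
f^(α−1) = 0.144^(-0.03790) = 1.076213
δ_res = (-0.2 + 1000) × 1.076213 − 1000 = 1075.997 − 1000 = 76.00 per mil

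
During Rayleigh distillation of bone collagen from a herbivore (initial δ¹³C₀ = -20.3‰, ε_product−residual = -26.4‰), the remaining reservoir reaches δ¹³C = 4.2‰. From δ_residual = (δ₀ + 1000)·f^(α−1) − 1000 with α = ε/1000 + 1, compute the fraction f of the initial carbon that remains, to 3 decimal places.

α − 1 = ε/1000 = -0.0264
(δ_res + 1000)/(δ₀ + 1000) = (4.2 + 1000)/(-20.3 + 1000) = 1004.2/979.7 = 1.025008
f = 1.025008^(1/-0.0264) = exp(ln(1.025008)/-0.0264) = exp(0.02470/-0.0264)
f = exp(-0.9356) = 0.3923

0.392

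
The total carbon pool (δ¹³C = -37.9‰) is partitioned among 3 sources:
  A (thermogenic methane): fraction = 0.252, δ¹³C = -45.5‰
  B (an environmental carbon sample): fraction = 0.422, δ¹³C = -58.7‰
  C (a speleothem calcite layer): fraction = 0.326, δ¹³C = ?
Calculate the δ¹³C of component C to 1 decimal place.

-5.1‰

Isotope mass balance: δ_bulk = Σ fᵢ·δᵢ.
-37.9 = 0.252×(-45.5) + 0.422×(-58.7) + 0.326×δ_C
0.326·δ_C = -37.9 − (-36.237) = -1.663
δ_C = -1.663 / 0.326 = -5.10‰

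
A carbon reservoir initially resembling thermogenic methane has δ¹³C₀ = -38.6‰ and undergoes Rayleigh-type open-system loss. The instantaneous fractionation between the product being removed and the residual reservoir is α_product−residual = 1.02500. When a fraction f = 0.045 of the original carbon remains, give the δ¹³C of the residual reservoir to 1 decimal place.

-110.3‰

Rayleigh residual: δ_res = (δ₀ + 1000)·f^(α−1) − 1000
α − 1 = 0.02500
f^(α−1) = 0.045^(0.02500) = 0.925402
δ_res = (-38.6 + 1000) × 0.925402 − 1000 = 889.681 − 1000 = -110.32‰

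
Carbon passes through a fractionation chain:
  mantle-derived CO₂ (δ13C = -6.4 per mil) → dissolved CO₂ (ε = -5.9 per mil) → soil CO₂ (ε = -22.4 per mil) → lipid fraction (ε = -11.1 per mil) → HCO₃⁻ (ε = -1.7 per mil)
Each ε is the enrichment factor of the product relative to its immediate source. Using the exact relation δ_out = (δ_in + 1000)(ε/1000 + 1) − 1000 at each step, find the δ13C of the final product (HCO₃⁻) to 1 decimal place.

step 1: δ = (-6.40 + 1000)·(-5.9/1000 + 1) − 1000 = -12.26 per mil
step 2: δ = (-12.26 + 1000)·(-22.4/1000 + 1) − 1000 = -34.39 per mil
step 3: δ = (-34.39 + 1000)·(-11.1/1000 + 1) − 1000 = -45.11 per mil
step 4: δ = (-45.11 + 1000)·(-1.7/1000 + 1) − 1000 = -46.73 per mil

-46.7 per mil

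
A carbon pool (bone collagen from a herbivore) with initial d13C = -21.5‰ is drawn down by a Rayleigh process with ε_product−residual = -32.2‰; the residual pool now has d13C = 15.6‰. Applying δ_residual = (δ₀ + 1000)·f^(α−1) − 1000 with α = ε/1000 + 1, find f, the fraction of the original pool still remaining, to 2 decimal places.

α − 1 = ε/1000 = -0.0322
(δ_res + 1000)/(δ₀ + 1000) = (15.6 + 1000)/(-21.5 + 1000) = 1015.6/978.5 = 1.037915
f = 1.037915^(1/-0.0322) = exp(ln(1.037915)/-0.0322) = exp(0.03721/-0.0322)
f = exp(-1.1557) = 0.3148

0.31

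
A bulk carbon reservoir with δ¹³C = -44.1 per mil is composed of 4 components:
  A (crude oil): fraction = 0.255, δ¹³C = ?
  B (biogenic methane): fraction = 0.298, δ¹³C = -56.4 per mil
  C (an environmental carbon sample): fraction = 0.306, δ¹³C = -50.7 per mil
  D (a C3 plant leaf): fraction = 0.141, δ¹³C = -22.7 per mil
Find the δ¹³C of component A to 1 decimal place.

Isotope mass balance: δ_bulk = Σ fᵢ·δᵢ.
-44.1 = 0.255×δ_A + 0.298×(-56.4) + 0.306×(-50.7) + 0.141×(-22.7)
0.255·δ_A = -44.1 − (-35.522) = -8.578
δ_A = -8.578 / 0.255 = -33.64 per mil

-33.6 per mil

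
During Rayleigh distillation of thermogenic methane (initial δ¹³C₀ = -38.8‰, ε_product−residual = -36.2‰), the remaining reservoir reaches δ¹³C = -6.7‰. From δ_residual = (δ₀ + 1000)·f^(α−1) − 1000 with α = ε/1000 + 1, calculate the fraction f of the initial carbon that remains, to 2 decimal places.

0.40

α − 1 = ε/1000 = -0.0362
(δ_res + 1000)/(δ₀ + 1000) = (-6.7 + 1000)/(-38.8 + 1000) = 993.3/961.2 = 1.033396
f = 1.033396^(1/-0.0362) = exp(ln(1.033396)/-0.0362) = exp(0.03285/-0.0362)
f = exp(-0.9075) = 0.4035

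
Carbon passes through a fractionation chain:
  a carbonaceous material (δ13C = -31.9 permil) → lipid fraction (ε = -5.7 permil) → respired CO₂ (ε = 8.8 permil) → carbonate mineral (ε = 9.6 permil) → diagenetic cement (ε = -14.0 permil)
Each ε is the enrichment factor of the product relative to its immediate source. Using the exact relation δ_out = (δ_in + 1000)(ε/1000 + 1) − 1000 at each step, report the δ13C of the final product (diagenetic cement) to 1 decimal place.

step 1: δ = (-31.90 + 1000)·(-5.7/1000 + 1) − 1000 = -37.42 permil
step 2: δ = (-37.42 + 1000)·(8.8/1000 + 1) − 1000 = -28.95 permil
step 3: δ = (-28.95 + 1000)·(9.6/1000 + 1) − 1000 = -19.63 permil
step 4: δ = (-19.63 + 1000)·(-14.0/1000 + 1) − 1000 = -33.35 permil

-33.4 permil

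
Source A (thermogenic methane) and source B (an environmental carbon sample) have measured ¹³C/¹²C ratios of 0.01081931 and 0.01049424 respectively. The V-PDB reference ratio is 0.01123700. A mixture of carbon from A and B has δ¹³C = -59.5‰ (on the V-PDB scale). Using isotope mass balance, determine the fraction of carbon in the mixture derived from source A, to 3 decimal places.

0.228

δ_A = (0.01081931/0.01123700 − 1)×1000 = (0.962829 − 1)×1000 = -37.171‰
δ_B = (0.01049424/0.01123700 − 1)×1000 = (0.933901 − 1)×1000 = -66.099‰
f_A = (δ_mix − δ_B)/(δ_A − δ_B) = (-59.5 − (-66.099))/(-37.171 − (-66.099))
f_A = 6.599 / 28.929 = 0.2281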